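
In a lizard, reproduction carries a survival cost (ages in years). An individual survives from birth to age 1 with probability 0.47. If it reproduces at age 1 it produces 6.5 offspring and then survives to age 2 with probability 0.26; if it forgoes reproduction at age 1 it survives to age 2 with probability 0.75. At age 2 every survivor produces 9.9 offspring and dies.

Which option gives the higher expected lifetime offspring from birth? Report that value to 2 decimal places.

4.26

breed at age 1: R₀ = 0.47 × (6.5 + 0.26 × 9.9) = 0.47 × 9.0740 = 4.2648
delay to age 2: R₀ = 0.47 × (0.75 × 9.9) = 0.47 × 7.4250 = 3.4898
Higher: breed at age 1 (4.2648).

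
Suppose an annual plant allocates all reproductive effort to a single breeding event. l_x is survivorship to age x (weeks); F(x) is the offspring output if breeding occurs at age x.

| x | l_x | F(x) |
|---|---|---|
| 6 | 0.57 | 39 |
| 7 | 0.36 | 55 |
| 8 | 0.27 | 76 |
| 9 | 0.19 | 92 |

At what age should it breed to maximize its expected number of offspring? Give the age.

Expected offspring if breeding at age x = l_x × F(x):
  age 6: 0.57 × 39 = 22.230
  age 7: 0.36 × 55 = 19.800
  age 8: 0.27 × 76 = 20.520
  age 9: 0.19 × 92 = 17.480
Maximum at age 6 (22.230).

6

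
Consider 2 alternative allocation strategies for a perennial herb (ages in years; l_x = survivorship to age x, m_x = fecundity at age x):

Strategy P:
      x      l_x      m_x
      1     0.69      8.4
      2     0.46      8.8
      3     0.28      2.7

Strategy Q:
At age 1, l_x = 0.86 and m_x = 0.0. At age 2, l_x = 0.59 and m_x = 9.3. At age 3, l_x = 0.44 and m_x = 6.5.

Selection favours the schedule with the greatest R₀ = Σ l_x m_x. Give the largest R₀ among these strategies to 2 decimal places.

10.60

Strategy P: R₀ = 0.69×8.4 + 0.46×8.8 + 0.28×2.7 = 10.6000
Strategy Q: R₀ = 0.86×0.0 + 0.59×9.3 + 0.44×6.5 = 8.3470
Highest R₀: strategy P with 10.6000.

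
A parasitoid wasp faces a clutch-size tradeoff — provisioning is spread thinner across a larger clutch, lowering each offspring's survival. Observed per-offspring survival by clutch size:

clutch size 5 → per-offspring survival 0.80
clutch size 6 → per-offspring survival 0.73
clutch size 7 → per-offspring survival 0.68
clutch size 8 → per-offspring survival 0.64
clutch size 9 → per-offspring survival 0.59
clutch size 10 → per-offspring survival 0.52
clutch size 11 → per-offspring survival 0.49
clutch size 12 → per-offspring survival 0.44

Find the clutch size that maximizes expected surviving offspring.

11

Expected surviving offspring = c × s(c):
  c=5: 5 × 0.80 = 4.000
  c=6: 6 × 0.73 = 4.380
  c=7: 7 × 0.68 = 4.760
  c=8: 8 × 0.64 = 5.120
  c=9: 9 × 0.59 = 5.310
  c=10: 10 × 0.52 = 5.200
  c=11: 11 × 0.49 = 5.390
  c=12: 12 × 0.44 = 5.280
Maximum at c = 11 (5.390 surviving offspring).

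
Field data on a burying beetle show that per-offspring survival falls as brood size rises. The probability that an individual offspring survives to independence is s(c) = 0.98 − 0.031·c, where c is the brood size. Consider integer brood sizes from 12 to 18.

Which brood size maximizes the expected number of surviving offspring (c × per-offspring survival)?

16

Expected surviving offspring = c × s(c):
  c=12: 12 × 0.608 = 7.296
  c=13: 13 × 0.577 = 7.501
  c=14: 14 × 0.546 = 7.644
  c=15: 15 × 0.515 = 7.725
  c=16: 16 × 0.484 = 7.744
  c=17: 17 × 0.453 = 7.701
  c=18: 18 × 0.422 = 7.596
Maximum at c = 16 (7.744 surviving offspring).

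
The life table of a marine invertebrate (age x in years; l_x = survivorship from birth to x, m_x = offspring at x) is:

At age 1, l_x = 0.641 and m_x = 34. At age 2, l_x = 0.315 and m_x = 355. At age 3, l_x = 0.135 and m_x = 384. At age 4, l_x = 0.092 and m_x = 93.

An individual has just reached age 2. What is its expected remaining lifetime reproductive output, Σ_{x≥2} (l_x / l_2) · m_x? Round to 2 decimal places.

546.73

l_2 = 0.315. Conditional survival from age 2 to x is l_x / l_2.
  x=2: (0.315/0.315) × 355 = 355.0000
  x=3: (0.135/0.315) × 384 = 164.5714
  x=4: (0.092/0.315) × 93 = 27.1619
Sum = 355.0000 + 164.5714 + 27.1619 = 546.7333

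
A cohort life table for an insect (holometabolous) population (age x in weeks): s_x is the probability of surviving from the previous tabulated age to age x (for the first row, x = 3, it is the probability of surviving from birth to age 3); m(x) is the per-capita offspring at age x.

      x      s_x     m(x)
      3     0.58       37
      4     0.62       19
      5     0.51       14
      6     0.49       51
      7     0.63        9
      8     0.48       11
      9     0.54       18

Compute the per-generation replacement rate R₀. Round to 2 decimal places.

Survivorship from birth: l_x = s_3·s_4·…·s_x.
  l_3 = 0.58000
  l_4 = 0.35960
  l_5 = 0.18340
  l_6 = 0.08986
  l_7 = 0.05661
  l_8 = 0.02717
  l_9 = 0.01467
R₀ = Σ l_x m(x):
  age 3: 0.58000 × 37 = 21.4600
  age 4: 0.35960 × 19 = 6.8324
  age 5: 0.18340 × 14 = 2.5676
  age 6: 0.08986 × 51 = 4.5829
  age 7: 0.05661 × 9 = 0.5095
  age 8: 0.02717 × 11 = 0.2989
  age 9: 0.01467 × 18 = 0.2641
R₀ = 21.4600 + 6.8324 + 2.5676 + 4.5829 + 0.5095 + 0.2989 + 0.2641 = 36.5153

36.52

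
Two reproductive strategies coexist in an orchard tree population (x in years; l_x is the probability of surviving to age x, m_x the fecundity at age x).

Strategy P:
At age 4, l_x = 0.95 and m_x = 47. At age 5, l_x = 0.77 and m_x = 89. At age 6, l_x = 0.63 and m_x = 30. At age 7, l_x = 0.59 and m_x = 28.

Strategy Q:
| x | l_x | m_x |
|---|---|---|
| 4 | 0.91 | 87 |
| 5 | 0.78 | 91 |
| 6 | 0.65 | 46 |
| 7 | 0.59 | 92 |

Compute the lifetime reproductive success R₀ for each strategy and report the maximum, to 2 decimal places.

Strategy P: R₀ = 0.95×47 + 0.77×89 + 0.63×30 + 0.59×28 = 148.6000
Strategy Q: R₀ = 0.91×87 + 0.78×91 + 0.65×46 + 0.59×92 = 234.3300
Highest R₀: strategy Q with 234.3300.

234.33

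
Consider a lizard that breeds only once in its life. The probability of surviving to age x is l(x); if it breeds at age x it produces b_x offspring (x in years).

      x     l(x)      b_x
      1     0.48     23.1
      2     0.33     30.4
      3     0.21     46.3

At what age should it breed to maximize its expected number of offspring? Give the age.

Expected offspring if breeding at age x = l(x) × b_x:
  age 1: 0.48 × 23.1 = 11.088
  age 2: 0.33 × 30.4 = 10.032
  age 3: 0.21 × 46.3 = 9.723
Maximum at age 1 (11.088).

1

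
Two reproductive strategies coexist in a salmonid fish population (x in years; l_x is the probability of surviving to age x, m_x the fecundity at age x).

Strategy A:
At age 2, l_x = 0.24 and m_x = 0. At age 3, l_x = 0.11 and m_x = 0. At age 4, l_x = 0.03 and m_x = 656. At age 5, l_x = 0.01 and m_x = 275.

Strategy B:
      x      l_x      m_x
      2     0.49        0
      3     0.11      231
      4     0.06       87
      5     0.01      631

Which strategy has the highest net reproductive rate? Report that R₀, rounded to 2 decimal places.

36.94

Strategy A: R₀ = 0.24×0 + 0.11×0 + 0.03×656 + 0.01×275 = 22.4300
Strategy B: R₀ = 0.49×0 + 0.11×231 + 0.06×87 + 0.01×631 = 36.9400
Highest R₀: strategy B with 36.9400.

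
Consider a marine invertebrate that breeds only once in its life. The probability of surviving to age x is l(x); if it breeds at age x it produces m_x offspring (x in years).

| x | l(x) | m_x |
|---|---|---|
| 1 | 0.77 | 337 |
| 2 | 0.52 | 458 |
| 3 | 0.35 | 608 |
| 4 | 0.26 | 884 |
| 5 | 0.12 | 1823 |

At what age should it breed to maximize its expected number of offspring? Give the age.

1

Expected offspring if breeding at age x = l(x) × m_x:
  age 1: 0.77 × 337 = 259.490
  age 2: 0.52 × 458 = 238.160
  age 3: 0.35 × 608 = 212.800
  age 4: 0.26 × 884 = 229.840
  age 5: 0.12 × 1823 = 218.760
Maximum at age 1 (259.490).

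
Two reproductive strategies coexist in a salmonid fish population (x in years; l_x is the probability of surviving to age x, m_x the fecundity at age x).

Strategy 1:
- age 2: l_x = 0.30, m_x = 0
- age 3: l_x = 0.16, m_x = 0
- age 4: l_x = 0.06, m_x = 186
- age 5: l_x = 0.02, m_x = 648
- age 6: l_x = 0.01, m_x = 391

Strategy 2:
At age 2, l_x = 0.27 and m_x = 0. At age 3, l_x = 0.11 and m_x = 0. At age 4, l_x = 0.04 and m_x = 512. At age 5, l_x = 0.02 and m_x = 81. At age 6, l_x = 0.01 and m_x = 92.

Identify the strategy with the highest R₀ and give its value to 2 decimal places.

28.03

Strategy 1: R₀ = 0.30×0 + 0.16×0 + 0.06×186 + 0.02×648 + 0.01×391 = 28.0300
Strategy 2: R₀ = 0.27×0 + 0.11×0 + 0.04×512 + 0.02×81 + 0.01×92 = 23.0200
Highest R₀: strategy 1 with 28.0300.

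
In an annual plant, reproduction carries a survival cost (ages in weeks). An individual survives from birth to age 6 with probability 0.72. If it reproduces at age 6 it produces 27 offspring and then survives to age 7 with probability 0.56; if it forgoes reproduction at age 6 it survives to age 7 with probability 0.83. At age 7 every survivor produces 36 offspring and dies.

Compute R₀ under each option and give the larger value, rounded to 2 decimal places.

33.96

breed at age 6: R₀ = 0.72 × (27 + 0.56 × 36) = 0.72 × 47.1600 = 33.9552
delay to age 7: R₀ = 0.72 × (0.83 × 36) = 0.72 × 29.8800 = 21.5136
Higher: breed at age 6 (33.9552).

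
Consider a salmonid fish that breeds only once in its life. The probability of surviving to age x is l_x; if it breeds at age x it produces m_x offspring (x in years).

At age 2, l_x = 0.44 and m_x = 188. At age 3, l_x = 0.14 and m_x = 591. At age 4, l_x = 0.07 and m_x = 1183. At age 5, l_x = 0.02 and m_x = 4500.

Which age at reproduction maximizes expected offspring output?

Expected offspring if breeding at age x = l_x × m_x:
  age 2: 0.44 × 188 = 82.720
  age 3: 0.14 × 591 = 82.740
  age 4: 0.07 × 1183 = 82.810
  age 5: 0.02 × 4500 = 90.000
Maximum at age 5 (90.000).

5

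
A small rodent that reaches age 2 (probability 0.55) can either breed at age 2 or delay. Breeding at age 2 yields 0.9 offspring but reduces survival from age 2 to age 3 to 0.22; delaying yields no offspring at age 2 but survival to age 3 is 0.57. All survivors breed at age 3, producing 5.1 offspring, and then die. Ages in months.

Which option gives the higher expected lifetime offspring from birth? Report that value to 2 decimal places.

breed at age 2: R₀ = 0.55 × (0.9 + 0.22 × 5.1) = 0.55 × 2.0220 = 1.1121
delay to age 3: R₀ = 0.55 × (0.57 × 5.1) = 0.55 × 2.9070 = 1.5988
Higher: delay to age 3 (1.5988).

1.60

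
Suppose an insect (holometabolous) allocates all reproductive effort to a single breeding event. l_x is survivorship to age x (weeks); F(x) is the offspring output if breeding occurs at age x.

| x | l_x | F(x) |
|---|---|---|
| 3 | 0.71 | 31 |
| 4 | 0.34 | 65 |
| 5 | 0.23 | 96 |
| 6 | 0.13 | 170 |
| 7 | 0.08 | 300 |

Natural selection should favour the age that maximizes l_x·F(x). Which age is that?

7

Expected offspring if breeding at age x = l_x × F(x):
  age 3: 0.71 × 31 = 22.010
  age 4: 0.34 × 65 = 22.100
  age 5: 0.23 × 96 = 22.080
  age 6: 0.13 × 170 = 22.100
  age 7: 0.08 × 300 = 24.000
Maximum at age 7 (24.000).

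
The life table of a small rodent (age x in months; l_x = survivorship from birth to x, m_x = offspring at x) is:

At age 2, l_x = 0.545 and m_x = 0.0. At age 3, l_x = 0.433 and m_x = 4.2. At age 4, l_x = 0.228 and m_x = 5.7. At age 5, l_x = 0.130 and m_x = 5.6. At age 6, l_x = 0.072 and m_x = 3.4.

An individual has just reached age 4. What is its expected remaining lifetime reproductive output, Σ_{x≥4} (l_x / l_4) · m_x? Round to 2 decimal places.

9.97

l_4 = 0.228. Conditional survival from age 4 to x is l_x / l_4.
  x=4: (0.228/0.228) × 5.7 = 5.7000
  x=5: (0.130/0.228) × 5.6 = 3.1930
  x=6: (0.072/0.228) × 3.4 = 1.0737
Sum = 5.7000 + 3.1930 + 1.0737 = 9.9667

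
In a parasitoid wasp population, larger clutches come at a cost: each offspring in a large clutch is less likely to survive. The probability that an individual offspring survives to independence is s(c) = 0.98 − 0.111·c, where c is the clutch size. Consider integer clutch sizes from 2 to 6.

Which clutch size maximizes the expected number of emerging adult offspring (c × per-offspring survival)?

Expected emerging adult offspring = c × s(c):
  c=2: 2 × 0.758 = 1.516
  c=3: 3 × 0.647 = 1.941
  c=4: 4 × 0.536 = 2.144
  c=5: 5 × 0.425 = 2.125
  c=6: 6 × 0.314 = 1.884
Maximum at c = 4 (2.144 emerging adult offspring).

4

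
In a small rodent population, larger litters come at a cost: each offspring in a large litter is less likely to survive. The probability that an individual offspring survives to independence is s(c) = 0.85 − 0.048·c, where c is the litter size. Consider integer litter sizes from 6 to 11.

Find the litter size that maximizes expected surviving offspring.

9

Expected surviving offspring = c × s(c):
  c=6: 6 × 0.562 = 3.372
  c=7: 7 × 0.514 = 3.598
  c=8: 8 × 0.466 = 3.728
  c=9: 9 × 0.418 = 3.762
  c=10: 10 × 0.370 = 3.700
  c=11: 11 × 0.322 = 3.542
Maximum at c = 9 (3.762 surviving offspring).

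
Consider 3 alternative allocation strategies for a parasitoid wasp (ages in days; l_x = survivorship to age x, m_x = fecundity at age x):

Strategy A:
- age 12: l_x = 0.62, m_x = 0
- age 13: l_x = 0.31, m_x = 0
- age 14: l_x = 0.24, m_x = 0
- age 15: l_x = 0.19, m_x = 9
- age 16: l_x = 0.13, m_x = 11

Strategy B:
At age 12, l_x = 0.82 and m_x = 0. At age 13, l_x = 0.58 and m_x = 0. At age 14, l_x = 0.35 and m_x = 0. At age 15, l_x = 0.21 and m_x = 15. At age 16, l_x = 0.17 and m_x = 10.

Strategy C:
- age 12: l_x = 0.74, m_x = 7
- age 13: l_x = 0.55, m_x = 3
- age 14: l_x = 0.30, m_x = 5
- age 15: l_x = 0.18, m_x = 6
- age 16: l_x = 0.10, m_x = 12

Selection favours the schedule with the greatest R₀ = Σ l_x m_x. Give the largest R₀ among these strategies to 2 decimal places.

10.61

Strategy A: R₀ = 0.62×0 + 0.31×0 + 0.24×0 + 0.19×9 + 0.13×11 = 3.1400
Strategy B: R₀ = 0.82×0 + 0.58×0 + 0.35×0 + 0.21×15 + 0.17×10 = 4.8500
Strategy C: R₀ = 0.74×7 + 0.55×3 + 0.30×5 + 0.18×6 + 0.10×12 = 10.6100
Highest R₀: strategy C with 10.6100.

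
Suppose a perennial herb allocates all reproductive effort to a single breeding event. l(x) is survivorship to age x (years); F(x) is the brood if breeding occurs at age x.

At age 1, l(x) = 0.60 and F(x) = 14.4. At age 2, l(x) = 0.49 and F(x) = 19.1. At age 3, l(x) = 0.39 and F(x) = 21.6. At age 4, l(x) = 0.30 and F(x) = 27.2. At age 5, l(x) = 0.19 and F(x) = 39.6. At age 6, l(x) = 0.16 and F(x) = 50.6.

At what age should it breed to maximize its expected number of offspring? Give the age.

2

Expected offspring if breeding at age x = l(x) × F(x):
  age 1: 0.60 × 14.4 = 8.640
  age 2: 0.49 × 19.1 = 9.359
  age 3: 0.39 × 21.6 = 8.424
  age 4: 0.30 × 27.2 = 8.160
  age 5: 0.19 × 39.6 = 7.524
  age 6: 0.16 × 50.6 = 8.096
Maximum at age 2 (9.359).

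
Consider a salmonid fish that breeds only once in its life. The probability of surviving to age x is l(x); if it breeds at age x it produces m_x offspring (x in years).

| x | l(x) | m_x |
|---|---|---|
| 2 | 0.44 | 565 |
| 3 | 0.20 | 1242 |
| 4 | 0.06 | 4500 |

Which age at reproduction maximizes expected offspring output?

4

Expected offspring if breeding at age x = l(x) × m_x:
  age 2: 0.44 × 565 = 248.600
  age 3: 0.20 × 1242 = 248.400
  age 4: 0.06 × 4500 = 270.000
Maximum at age 4 (270.000).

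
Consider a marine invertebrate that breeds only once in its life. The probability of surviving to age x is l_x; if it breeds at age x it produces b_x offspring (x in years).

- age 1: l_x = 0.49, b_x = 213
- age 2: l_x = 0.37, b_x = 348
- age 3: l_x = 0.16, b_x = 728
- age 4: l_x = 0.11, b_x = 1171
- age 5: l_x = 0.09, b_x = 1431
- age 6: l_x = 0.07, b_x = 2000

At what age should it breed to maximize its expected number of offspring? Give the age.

Expected offspring if breeding at age x = l_x × b_x:
  age 1: 0.49 × 213 = 104.370
  age 2: 0.37 × 348 = 128.760
  age 3: 0.16 × 728 = 116.480
  age 4: 0.11 × 1171 = 128.810
  age 5: 0.09 × 1431 = 128.790
  age 6: 0.07 × 2000 = 140.000
Maximum at age 6 (140.000).

6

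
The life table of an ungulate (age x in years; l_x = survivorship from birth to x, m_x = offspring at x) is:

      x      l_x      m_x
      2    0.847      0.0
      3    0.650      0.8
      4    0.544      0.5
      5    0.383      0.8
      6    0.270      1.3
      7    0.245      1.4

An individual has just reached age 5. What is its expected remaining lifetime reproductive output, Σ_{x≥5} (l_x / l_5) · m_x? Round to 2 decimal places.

2.61

l_5 = 0.383. Conditional survival from age 5 to x is l_x / l_5.
  x=5: (0.383/0.383) × 0.8 = 0.8000
  x=6: (0.270/0.383) × 1.3 = 0.9164
  x=7: (0.245/0.383) × 1.4 = 0.8956
Sum = 0.8000 + 0.9164 + 0.8956 = 2.6120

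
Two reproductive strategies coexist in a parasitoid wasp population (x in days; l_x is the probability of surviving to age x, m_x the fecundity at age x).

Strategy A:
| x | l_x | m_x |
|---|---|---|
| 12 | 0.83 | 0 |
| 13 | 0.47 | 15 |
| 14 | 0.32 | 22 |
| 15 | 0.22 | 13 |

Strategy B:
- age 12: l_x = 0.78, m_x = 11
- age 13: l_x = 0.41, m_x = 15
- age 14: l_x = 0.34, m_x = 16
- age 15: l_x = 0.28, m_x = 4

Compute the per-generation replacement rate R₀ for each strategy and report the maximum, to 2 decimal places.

21.29

Strategy A: R₀ = 0.83×0 + 0.47×15 + 0.32×22 + 0.22×13 = 16.9500
Strategy B: R₀ = 0.78×11 + 0.41×15 + 0.34×16 + 0.28×4 = 21.2900
Highest R₀: strategy B with 21.2900.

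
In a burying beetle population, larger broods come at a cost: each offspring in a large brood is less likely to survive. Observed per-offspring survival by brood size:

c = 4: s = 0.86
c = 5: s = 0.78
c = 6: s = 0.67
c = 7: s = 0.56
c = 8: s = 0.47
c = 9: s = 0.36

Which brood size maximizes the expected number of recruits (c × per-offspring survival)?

6

Expected recruits = c × s(c):
  c=4: 4 × 0.86 = 3.440
  c=5: 5 × 0.78 = 3.900
  c=6: 6 × 0.67 = 4.020
  c=7: 7 × 0.56 = 3.920
  c=8: 8 × 0.47 = 3.760
  c=9: 9 × 0.36 = 3.240
Maximum at c = 6 (4.020 recruits).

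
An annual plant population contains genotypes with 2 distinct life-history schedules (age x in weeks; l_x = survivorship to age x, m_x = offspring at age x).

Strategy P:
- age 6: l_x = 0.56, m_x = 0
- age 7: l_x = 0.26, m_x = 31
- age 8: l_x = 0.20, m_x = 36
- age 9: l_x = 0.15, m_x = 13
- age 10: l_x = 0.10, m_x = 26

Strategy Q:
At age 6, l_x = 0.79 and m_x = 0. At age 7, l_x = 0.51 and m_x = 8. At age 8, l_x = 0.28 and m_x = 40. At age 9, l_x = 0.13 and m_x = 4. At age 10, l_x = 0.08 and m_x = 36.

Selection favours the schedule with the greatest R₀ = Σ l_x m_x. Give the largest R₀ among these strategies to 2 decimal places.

Strategy P: R₀ = 0.56×0 + 0.26×31 + 0.20×36 + 0.15×13 + 0.10×26 = 19.8100
Strategy Q: R₀ = 0.79×0 + 0.51×8 + 0.28×40 + 0.13×4 + 0.08×36 = 18.6800
Highest R₀: strategy P with 19.8100.

19.81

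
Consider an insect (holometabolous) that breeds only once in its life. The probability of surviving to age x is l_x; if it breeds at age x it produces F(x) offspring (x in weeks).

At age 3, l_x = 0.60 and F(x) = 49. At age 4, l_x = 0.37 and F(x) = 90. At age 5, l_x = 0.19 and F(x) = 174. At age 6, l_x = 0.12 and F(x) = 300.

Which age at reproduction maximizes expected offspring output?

6

Expected offspring if breeding at age x = l_x × F(x):
  age 3: 0.60 × 49 = 29.400
  age 4: 0.37 × 90 = 33.300
  age 5: 0.19 × 174 = 33.060
  age 6: 0.12 × 300 = 36.000
Maximum at age 6 (36.000).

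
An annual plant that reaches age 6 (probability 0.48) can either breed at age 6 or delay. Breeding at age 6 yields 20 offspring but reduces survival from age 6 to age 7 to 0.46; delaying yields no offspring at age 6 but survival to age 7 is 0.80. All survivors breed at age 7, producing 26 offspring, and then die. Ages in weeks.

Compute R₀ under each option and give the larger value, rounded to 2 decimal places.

breed at age 6: R₀ = 0.48 × (20 + 0.46 × 26) = 0.48 × 31.9600 = 15.3408
delay to age 7: R₀ = 0.48 × (0.80 × 26) = 0.48 × 20.8000 = 9.9840
Higher: breed at age 6 (15.3408).

15.34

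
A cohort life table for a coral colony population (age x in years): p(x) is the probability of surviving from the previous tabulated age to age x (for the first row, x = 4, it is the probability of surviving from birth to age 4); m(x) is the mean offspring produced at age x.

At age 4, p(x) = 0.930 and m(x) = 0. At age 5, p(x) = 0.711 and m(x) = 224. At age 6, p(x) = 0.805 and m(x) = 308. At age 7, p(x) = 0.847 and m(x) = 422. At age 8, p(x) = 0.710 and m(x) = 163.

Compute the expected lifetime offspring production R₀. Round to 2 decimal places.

554.50

Survivorship from birth: l_x = p_4·p_5·…·p_x.
  l_4 = 0.93000
  l_5 = 0.66123
  l_6 = 0.53229
  l_7 = 0.45085
  l_8 = 0.32010
R₀ = Σ l_x m(x):
  age 4: 0.93000 × 0 = 0.0000
  age 5: 0.66123 × 224 = 148.1155
  age 6: 0.53229 × 308 = 163.9453
  age 7: 0.45085 × 422 = 190.2587
  age 8: 0.32010 × 163 = 52.1763
R₀ = 0.0000 + 148.1155 + 163.9453 + 190.2587 + 52.1763 = 554.4958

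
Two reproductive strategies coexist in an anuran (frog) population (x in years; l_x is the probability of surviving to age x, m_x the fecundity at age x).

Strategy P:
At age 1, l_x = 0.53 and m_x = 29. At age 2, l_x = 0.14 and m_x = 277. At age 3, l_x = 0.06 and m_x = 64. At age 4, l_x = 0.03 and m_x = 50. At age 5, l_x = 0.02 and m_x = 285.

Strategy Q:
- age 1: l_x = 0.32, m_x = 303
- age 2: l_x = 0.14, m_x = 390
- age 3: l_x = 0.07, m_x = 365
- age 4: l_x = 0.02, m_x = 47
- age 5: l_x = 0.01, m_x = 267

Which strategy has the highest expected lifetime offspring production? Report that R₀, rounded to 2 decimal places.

Strategy P: R₀ = 0.53×29 + 0.14×277 + 0.06×64 + 0.03×50 + 0.02×285 = 65.1900
Strategy Q: R₀ = 0.32×303 + 0.14×390 + 0.07×365 + 0.02×47 + 0.01×267 = 180.7200
Highest R₀: strategy Q with 180.7200.

180.72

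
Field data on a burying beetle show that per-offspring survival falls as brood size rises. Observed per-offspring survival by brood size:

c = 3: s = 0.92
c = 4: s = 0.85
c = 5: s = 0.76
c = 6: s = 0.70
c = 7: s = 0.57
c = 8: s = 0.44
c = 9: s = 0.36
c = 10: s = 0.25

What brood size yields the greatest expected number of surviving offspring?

Expected surviving offspring = c × s(c):
  c=3: 3 × 0.92 = 2.760
  c=4: 4 × 0.85 = 3.400
  c=5: 5 × 0.76 = 3.800
  c=6: 6 × 0.70 = 4.200
  c=7: 7 × 0.57 = 3.990
  c=8: 8 × 0.44 = 3.520
  c=9: 9 × 0.36 = 3.240
  c=10: 10 × 0.25 = 2.500
Maximum at c = 6 (4.200 surviving offspring).

6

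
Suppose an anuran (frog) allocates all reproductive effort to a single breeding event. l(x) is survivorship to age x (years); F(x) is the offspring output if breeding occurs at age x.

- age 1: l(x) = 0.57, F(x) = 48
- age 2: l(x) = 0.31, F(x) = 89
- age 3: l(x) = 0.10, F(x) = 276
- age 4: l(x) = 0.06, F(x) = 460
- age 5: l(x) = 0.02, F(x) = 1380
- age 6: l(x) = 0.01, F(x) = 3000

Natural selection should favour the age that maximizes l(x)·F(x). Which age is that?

Expected offspring if breeding at age x = l(x) × F(x):
  age 1: 0.57 × 48 = 27.360
  age 2: 0.31 × 89 = 27.590
  age 3: 0.10 × 276 = 27.600
  age 4: 0.06 × 460 = 27.600
  age 5: 0.02 × 1380 = 27.600
  age 6: 0.01 × 3000 = 30.000
Maximum at age 6 (30.000).

6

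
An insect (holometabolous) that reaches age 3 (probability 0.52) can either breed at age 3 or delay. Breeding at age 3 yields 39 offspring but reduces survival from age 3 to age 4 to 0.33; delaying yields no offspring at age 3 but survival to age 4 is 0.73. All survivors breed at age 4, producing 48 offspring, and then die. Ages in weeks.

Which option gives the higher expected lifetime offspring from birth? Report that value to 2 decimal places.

28.52

breed at age 3: R₀ = 0.52 × (39 + 0.33 × 48) = 0.52 × 54.8400 = 28.5168
delay to age 4: R₀ = 0.52 × (0.73 × 48) = 0.52 × 35.0400 = 18.2208
Higher: breed at age 3 (28.5168).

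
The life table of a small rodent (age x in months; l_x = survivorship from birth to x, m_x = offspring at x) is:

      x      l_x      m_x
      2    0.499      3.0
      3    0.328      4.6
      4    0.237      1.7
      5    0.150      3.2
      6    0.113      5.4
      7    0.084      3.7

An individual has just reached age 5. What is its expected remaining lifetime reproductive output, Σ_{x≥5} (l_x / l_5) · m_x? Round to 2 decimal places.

9.34

l_5 = 0.150. Conditional survival from age 5 to x is l_x / l_5.
  x=5: (0.150/0.150) × 3.2 = 3.2000
  x=6: (0.113/0.150) × 5.4 = 4.0680
  x=7: (0.084/0.150) × 3.7 = 2.0720
Sum = 3.2000 + 4.0680 + 2.0720 = 9.3400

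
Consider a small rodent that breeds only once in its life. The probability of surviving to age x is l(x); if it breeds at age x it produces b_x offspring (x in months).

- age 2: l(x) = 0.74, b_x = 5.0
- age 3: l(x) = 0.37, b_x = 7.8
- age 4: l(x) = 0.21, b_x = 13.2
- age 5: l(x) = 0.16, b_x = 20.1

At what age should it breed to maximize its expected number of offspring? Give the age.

2

Expected offspring if breeding at age x = l(x) × b_x:
  age 2: 0.74 × 5.0 = 3.700
  age 3: 0.37 × 7.8 = 2.886
  age 4: 0.21 × 13.2 = 2.772
  age 5: 0.16 × 20.1 = 3.216
Maximum at age 2 (3.700).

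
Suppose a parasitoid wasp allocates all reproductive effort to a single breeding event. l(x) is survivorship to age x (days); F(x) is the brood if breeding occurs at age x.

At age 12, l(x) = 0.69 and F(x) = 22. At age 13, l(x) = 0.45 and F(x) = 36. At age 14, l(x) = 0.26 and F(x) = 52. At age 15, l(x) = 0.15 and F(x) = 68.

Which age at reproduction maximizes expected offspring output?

Expected offspring if breeding at age x = l(x) × F(x):
  age 12: 0.69 × 22 = 15.180
  age 13: 0.45 × 36 = 16.200
  age 14: 0.26 × 52 = 13.520
  age 15: 0.15 × 68 = 10.200
Maximum at age 13 (16.200).

13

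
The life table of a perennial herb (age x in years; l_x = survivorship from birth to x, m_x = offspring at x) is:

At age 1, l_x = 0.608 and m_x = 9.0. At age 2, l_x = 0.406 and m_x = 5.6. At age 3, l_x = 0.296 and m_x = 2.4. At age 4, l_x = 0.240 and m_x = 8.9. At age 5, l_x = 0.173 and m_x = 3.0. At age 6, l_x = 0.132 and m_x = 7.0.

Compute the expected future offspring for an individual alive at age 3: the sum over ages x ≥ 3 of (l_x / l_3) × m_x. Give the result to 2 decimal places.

14.49

l_3 = 0.296. Conditional survival from age 3 to x is l_x / l_3.
  x=3: (0.296/0.296) × 2.4 = 2.4000
  x=4: (0.240/0.296) × 8.9 = 7.2162
  x=5: (0.173/0.296) × 3.0 = 1.7534
  x=6: (0.132/0.296) × 7.0 = 3.1216
Sum = 2.4000 + 7.2162 + 1.7534 + 3.1216 = 14.4912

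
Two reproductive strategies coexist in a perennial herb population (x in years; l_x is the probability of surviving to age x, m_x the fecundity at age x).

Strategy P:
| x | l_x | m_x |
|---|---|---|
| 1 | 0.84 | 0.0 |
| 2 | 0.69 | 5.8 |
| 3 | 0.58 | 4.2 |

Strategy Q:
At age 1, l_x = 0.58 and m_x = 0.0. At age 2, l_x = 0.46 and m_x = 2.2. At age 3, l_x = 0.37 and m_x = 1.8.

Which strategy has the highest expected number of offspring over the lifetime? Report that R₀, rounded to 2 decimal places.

Strategy P: R₀ = 0.84×0.0 + 0.69×5.8 + 0.58×4.2 = 6.4380
Strategy Q: R₀ = 0.58×0.0 + 0.46×2.2 + 0.37×1.8 = 1.6780
Highest R₀: strategy P with 6.4380.

6.44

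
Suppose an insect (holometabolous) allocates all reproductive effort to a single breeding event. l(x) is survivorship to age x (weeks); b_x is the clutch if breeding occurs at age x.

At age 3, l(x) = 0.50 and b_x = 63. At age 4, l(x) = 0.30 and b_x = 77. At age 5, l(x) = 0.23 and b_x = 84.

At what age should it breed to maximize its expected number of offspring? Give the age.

3

Expected offspring if breeding at age x = l(x) × b_x:
  age 3: 0.50 × 63 = 31.500
  age 4: 0.30 × 77 = 23.100
  age 5: 0.23 × 84 = 19.320
Maximum at age 3 (31.500).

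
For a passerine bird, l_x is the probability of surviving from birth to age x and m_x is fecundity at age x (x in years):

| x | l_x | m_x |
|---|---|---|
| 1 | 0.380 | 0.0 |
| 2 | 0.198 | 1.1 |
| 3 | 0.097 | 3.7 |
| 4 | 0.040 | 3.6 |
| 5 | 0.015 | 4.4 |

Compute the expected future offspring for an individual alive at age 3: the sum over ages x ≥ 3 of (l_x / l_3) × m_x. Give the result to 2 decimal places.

l_3 = 0.097. Conditional survival from age 3 to x is l_x / l_3.
  x=3: (0.097/0.097) × 3.7 = 3.7000
  x=4: (0.040/0.097) × 3.6 = 1.4845
  x=5: (0.015/0.097) × 4.4 = 0.6804
Sum = 3.7000 + 1.4845 + 0.6804 = 5.8649

5.86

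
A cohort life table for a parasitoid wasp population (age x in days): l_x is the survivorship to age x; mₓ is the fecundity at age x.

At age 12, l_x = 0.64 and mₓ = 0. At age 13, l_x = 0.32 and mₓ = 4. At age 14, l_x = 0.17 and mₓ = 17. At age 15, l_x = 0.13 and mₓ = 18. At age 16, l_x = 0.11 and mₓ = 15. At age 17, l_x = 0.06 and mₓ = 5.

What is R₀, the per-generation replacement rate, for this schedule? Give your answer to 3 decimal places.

R₀ = Σ l_x mₓ:
  age 12: 0.64 × 0 = 0.0000
  age 13: 0.32 × 4 = 1.2800
  age 14: 0.17 × 17 = 2.8900
  age 15: 0.13 × 18 = 2.3400
  age 16: 0.11 × 15 = 1.6500
  age 17: 0.06 × 5 = 0.3000
R₀ = 0.0000 + 1.2800 + 2.8900 + 2.3400 + 1.6500 + 0.3000 = 8.4600

8.460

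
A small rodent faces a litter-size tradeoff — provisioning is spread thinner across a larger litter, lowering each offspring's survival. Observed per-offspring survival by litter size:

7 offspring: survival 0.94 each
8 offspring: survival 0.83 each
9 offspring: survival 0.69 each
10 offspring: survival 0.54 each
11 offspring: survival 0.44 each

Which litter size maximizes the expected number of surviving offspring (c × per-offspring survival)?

Expected surviving offspring = c × s(c):
  c=7: 7 × 0.94 = 6.580
  c=8: 8 × 0.83 = 6.640
  c=9: 9 × 0.69 = 6.210
  c=10: 10 × 0.54 = 5.400
  c=11: 11 × 0.44 = 4.840
Maximum at c = 8 (6.640 surviving offspring).

8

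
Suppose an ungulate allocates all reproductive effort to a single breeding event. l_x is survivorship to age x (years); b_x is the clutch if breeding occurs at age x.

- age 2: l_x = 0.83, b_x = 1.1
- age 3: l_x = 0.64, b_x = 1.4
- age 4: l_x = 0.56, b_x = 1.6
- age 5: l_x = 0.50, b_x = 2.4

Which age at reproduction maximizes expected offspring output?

Expected offspring if breeding at age x = l_x × b_x:
  age 2: 0.83 × 1.1 = 0.913
  age 3: 0.64 × 1.4 = 0.896
  age 4: 0.56 × 1.6 = 0.896
  age 5: 0.50 × 2.4 = 1.200
Maximum at age 5 (1.200).

5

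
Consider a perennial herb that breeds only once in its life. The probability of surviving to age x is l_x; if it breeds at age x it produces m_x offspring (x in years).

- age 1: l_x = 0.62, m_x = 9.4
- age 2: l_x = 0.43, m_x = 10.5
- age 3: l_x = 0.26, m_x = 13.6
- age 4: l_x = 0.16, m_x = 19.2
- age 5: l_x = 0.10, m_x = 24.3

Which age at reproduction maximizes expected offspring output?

Expected offspring if breeding at age x = l_x × m_x:
  age 1: 0.62 × 9.4 = 5.828
  age 2: 0.43 × 10.5 = 4.515
  age 3: 0.26 × 13.6 = 3.536
  age 4: 0.16 × 19.2 = 3.072
  age 5: 0.10 × 24.3 = 2.430
Maximum at age 1 (5.828).

1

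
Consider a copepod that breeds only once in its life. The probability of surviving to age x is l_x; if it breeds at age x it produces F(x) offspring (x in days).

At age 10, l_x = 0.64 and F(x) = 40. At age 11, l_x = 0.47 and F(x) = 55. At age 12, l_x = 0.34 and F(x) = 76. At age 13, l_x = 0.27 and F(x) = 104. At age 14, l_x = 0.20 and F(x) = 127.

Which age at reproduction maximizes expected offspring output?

Expected offspring if breeding at age x = l_x × F(x):
  age 10: 0.64 × 40 = 25.600
  age 11: 0.47 × 55 = 25.850
  age 12: 0.34 × 76 = 25.840
  age 13: 0.27 × 104 = 28.080
  age 14: 0.20 × 127 = 25.400
Maximum at age 13 (28.080).

13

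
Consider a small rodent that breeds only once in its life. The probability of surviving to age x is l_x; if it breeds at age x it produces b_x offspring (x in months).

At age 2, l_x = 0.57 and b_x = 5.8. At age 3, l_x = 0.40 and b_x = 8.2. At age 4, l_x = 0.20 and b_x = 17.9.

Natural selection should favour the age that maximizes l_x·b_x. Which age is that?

Expected offspring if breeding at age x = l_x × b_x:
  age 2: 0.57 × 5.8 = 3.306
  age 3: 0.40 × 8.2 = 3.280
  age 4: 0.20 × 17.9 = 3.580
Maximum at age 4 (3.580).

4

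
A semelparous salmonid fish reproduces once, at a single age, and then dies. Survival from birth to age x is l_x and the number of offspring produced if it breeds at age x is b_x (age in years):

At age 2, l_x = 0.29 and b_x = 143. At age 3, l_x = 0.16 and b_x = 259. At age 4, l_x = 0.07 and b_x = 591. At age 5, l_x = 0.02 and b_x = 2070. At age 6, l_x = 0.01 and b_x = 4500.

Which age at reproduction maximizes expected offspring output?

6

Expected offspring if breeding at age x = l_x × b_x:
  age 2: 0.29 × 143 = 41.470
  age 3: 0.16 × 259 = 41.440
  age 4: 0.07 × 591 = 41.370
  age 5: 0.02 × 2070 = 41.400
  age 6: 0.01 × 4500 = 45.000
Maximum at age 6 (45.000).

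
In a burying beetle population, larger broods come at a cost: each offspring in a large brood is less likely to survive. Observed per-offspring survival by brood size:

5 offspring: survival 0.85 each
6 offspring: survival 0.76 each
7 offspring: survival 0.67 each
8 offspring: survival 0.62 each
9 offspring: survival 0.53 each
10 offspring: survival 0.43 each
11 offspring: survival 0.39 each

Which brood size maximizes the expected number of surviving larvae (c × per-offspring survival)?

Expected surviving larvae = c × s(c):
  c=5: 5 × 0.85 = 4.250
  c=6: 6 × 0.76 = 4.560
  c=7: 7 × 0.67 = 4.690
  c=8: 8 × 0.62 = 4.960
  c=9: 9 × 0.53 = 4.770
  c=10: 10 × 0.43 = 4.300
  c=11: 11 × 0.39 = 4.290
Maximum at c = 8 (4.960 surviving larvae).

8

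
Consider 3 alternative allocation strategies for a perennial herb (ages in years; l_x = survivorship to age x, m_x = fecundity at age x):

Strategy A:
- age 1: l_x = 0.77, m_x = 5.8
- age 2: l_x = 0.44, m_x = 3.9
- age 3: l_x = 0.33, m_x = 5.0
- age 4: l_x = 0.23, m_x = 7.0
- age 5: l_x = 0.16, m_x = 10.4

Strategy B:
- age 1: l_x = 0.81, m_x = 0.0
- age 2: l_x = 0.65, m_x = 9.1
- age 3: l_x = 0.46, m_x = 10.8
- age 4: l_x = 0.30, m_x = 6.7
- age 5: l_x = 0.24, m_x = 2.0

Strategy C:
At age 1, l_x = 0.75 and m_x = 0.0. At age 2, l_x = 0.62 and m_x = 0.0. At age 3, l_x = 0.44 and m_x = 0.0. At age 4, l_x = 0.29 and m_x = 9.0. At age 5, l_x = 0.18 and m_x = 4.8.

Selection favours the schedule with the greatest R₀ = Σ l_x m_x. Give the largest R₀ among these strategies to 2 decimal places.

Strategy A: R₀ = 0.77×5.8 + 0.44×3.9 + 0.33×5.0 + 0.23×7.0 + 0.16×10.4 = 11.1060
Strategy B: R₀ = 0.81×0.0 + 0.65×9.1 + 0.46×10.8 + 0.30×6.7 + 0.24×2.0 = 13.3730
Strategy C: R₀ = 0.75×0.0 + 0.62×0.0 + 0.44×0.0 + 0.29×9.0 + 0.18×4.8 = 3.4740
Highest R₀: strategy B with 13.3730.

13.37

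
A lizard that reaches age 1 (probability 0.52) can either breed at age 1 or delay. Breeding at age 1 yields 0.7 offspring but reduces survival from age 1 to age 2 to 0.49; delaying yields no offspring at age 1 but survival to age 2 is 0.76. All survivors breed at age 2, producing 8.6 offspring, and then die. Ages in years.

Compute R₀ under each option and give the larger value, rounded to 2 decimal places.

3.40

breed at age 1: R₀ = 0.52 × (0.7 + 0.49 × 8.6) = 0.52 × 4.9140 = 2.5553
delay to age 2: R₀ = 0.52 × (0.76 × 8.6) = 0.52 × 6.5360 = 3.3987
Higher: delay to age 2 (3.3987).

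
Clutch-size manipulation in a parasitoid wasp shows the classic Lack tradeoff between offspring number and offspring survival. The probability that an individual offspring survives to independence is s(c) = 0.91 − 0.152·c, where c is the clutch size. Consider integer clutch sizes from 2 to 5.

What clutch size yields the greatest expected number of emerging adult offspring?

3

Expected emerging adult offspring = c × s(c):
  c=2: 2 × 0.606 = 1.212
  c=3: 3 × 0.454 = 1.362
  c=4: 4 × 0.302 = 1.208
  c=5: 5 × 0.150 = 0.750
Maximum at c = 3 (1.362 emerging adult offspring).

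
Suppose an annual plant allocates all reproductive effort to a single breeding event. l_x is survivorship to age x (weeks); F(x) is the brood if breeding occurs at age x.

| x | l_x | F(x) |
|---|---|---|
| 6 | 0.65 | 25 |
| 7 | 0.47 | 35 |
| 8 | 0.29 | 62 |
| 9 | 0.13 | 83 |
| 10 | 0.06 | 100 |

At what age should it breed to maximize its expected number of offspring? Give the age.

8

Expected offspring if breeding at age x = l_x × F(x):
  age 6: 0.65 × 25 = 16.250
  age 7: 0.47 × 35 = 16.450
  age 8: 0.29 × 62 = 17.980
  age 9: 0.13 × 83 = 10.790
  age 10: 0.06 × 100 = 6.000
Maximum at age 8 (17.980).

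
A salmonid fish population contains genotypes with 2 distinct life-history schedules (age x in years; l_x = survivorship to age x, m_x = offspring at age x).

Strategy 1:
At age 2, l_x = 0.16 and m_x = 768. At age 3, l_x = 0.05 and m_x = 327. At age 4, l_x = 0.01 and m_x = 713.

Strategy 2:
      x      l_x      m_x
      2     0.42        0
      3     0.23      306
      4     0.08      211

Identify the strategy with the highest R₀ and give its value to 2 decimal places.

146.36

Strategy 1: R₀ = 0.16×768 + 0.05×327 + 0.01×713 = 146.3600
Strategy 2: R₀ = 0.42×0 + 0.23×306 + 0.08×211 = 87.2600
Highest R₀: strategy 1 with 146.3600.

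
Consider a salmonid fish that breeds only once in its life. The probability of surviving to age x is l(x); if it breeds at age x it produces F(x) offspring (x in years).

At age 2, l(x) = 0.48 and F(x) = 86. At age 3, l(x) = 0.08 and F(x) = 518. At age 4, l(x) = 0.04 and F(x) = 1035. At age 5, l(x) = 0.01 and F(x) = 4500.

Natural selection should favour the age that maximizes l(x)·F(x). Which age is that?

Expected offspring if breeding at age x = l(x) × F(x):
  age 2: 0.48 × 86 = 41.280
  age 3: 0.08 × 518 = 41.440
  age 4: 0.04 × 1035 = 41.400
  age 5: 0.01 × 4500 = 45.000
Maximum at age 5 (45.000).

5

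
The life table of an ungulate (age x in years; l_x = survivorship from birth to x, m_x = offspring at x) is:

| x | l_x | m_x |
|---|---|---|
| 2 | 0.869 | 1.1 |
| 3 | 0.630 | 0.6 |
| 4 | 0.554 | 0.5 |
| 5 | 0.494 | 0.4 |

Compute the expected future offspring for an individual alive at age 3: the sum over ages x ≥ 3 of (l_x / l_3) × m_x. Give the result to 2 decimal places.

l_3 = 0.630. Conditional survival from age 3 to x is l_x / l_3.
  x=3: (0.630/0.630) × 0.6 = 0.6000
  x=4: (0.554/0.630) × 0.5 = 0.4397
  x=5: (0.494/0.630) × 0.4 = 0.3137
Sum = 0.6000 + 0.4397 + 0.3137 = 1.3533

1.35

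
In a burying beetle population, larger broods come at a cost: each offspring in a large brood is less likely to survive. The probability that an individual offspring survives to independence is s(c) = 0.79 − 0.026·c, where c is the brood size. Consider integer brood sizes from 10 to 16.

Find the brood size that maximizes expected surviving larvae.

Expected surviving larvae = c × s(c):
  c=10: 10 × 0.530 = 5.300
  c=11: 11 × 0.504 = 5.544
  c=12: 12 × 0.478 = 5.736
  c=13: 13 × 0.452 = 5.876
  c=14: 14 × 0.426 = 5.964
  c=15: 15 × 0.400 = 6.000
  c=16: 16 × 0.374 = 5.984
Maximum at c = 15 (6.000 surviving larvae).

15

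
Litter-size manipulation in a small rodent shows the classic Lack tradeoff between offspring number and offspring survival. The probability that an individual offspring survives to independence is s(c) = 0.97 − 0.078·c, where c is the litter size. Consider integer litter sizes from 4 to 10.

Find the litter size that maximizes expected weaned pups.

Expected weaned pups = c × s(c):
  c=4: 4 × 0.658 = 2.632
  c=5: 5 × 0.580 = 2.900
  c=6: 6 × 0.502 = 3.012
  c=7: 7 × 0.424 = 2.968
  c=8: 8 × 0.346 = 2.768
  c=9: 9 × 0.268 = 2.412
  c=10: 10 × 0.190 = 1.900
Maximum at c = 6 (3.012 weaned pups).

6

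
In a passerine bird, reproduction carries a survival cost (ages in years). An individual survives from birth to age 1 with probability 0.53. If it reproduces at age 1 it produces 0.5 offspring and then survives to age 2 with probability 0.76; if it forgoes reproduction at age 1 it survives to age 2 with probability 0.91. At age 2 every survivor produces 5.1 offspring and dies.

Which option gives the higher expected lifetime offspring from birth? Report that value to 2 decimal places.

breed at age 1: R₀ = 0.53 × (0.5 + 0.76 × 5.1) = 0.53 × 4.3760 = 2.3193
delay to age 2: R₀ = 0.53 × (0.91 × 5.1) = 0.53 × 4.6410 = 2.4597
Higher: delay to age 2 (2.4597).

2.46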